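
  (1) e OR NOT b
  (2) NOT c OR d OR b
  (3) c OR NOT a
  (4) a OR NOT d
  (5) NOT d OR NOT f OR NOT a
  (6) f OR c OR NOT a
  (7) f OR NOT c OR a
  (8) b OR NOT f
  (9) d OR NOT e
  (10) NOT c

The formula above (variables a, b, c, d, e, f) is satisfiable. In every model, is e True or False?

Suppose e = true.
(d) alone gives d = true.
(a) alone gives a = true.
(c) alone gives c = true.
That conflicts with the unit clause (NOT c).
So every satisfying assignment has e = False.

False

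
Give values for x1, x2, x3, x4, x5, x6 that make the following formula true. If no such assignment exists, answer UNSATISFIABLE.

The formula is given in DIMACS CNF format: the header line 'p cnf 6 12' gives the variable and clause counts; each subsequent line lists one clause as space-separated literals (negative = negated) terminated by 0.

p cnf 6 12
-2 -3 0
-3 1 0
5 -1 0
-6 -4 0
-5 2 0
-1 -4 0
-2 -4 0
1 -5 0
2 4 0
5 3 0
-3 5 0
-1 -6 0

Try x2 = True.
The clause (¬x3) is unit, so x3 = False.
The clause (¬x4) is unit, so x4 = False.
The clause (x5) is unit, so x5 = True.
The clause (x1) is unit, so x1 = True.
The clause (¬x6) is unit, so x6 = False.
All clauses are satisfied.

x1: True, x2: True, x3: False, x4: False, x5: True, x6: False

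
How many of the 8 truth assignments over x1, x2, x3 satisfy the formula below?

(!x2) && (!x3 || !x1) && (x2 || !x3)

2

There are 2^3 = 8 truth assignments over (x1, x2, x3).
Check each against the 3 clauses (columns in the order x1, x2, x3):
  F F F  ✓ satisfies all
  F F T  ✗ fails (x2 || !x3)
  F T F  ✗ fails (!x2)
  F T T  ✗ fails (!x2)
  T F F  ✓ satisfies all
  T F T  ✗ fails (!x3 || !x1)
  T T F  ✗ fails (!x2)
  T T T  ✗ fails (!x2)
2 of the 8 rows are models.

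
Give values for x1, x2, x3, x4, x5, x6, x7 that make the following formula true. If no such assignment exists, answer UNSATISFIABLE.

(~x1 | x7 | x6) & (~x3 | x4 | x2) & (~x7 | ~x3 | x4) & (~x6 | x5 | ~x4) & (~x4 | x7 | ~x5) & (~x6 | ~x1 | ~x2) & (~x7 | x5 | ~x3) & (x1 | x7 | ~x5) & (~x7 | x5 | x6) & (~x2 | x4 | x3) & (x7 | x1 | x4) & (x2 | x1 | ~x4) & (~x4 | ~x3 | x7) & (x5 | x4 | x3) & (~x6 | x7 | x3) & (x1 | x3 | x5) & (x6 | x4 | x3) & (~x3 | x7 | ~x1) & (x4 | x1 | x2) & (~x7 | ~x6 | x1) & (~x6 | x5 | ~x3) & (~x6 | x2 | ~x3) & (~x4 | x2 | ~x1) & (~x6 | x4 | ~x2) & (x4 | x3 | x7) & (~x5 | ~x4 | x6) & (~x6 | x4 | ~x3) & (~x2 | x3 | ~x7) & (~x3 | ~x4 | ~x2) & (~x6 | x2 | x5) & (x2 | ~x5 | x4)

Branch on x1: set x1 = 0.
Branch on x7: set x7 = 1.
The clause (~x6) is unit, so x6 = 0.
The clause (x5) is unit, so x5 = 1.
The clause (~x4) is unit, so x4 = 0.
The clause (~x3) is unit, so x3 = 0.
Now (x3) is unsatisfied and unit — conflict.
Backtrack on x7: now try x7 = 0.
The clause (~x5) is unit, so x5 = 0.
The clause (x4) is unit, so x4 = 1.
The clause (~x6) is unit, so x6 = 0.
The clause (x2) is unit, so x2 = 1.
The clause (~x3) is unit, so x3 = 0.
Now (x3) is unsatisfied and unit — conflict.
Neither x7 = 1 nor x7 = 0 works.
Backtrack on x1: now try x1 = 1.
Branch on x7: set x7 = 1.
Branch on x3: set x3 = 0.
The clause (~x2) is unit, so x2 = 0.
The clause (~x4) is unit, so x4 = 0.
The clause (x5) is unit, so x5 = 1.
Now (~x5) is unsatisfied and unit — conflict.
Backtrack on x3: now try x3 = 1.
The clause (x4) is unit, so x4 = 1.
The clause (x5) is unit, so x5 = 1.
The clause (x2) is unit, so x2 = 1.
Now (~x2) is unsatisfied and unit — conflict.
Neither x3 = 1 nor x3 = 0 works.
Backtrack on x7: now try x7 = 0.
The clause (x6) is unit, so x6 = 1.
The clause (~x2) is unit, so x2 = 0.
The clause (x3) is unit, so x3 = 1.
Now (~x3) is unsatisfied and unit — conflict.
Neither x7 = 1 nor x7 = 0 works.
Neither x1 = 1 nor x1 = 0 works.

UNSATISFIABLE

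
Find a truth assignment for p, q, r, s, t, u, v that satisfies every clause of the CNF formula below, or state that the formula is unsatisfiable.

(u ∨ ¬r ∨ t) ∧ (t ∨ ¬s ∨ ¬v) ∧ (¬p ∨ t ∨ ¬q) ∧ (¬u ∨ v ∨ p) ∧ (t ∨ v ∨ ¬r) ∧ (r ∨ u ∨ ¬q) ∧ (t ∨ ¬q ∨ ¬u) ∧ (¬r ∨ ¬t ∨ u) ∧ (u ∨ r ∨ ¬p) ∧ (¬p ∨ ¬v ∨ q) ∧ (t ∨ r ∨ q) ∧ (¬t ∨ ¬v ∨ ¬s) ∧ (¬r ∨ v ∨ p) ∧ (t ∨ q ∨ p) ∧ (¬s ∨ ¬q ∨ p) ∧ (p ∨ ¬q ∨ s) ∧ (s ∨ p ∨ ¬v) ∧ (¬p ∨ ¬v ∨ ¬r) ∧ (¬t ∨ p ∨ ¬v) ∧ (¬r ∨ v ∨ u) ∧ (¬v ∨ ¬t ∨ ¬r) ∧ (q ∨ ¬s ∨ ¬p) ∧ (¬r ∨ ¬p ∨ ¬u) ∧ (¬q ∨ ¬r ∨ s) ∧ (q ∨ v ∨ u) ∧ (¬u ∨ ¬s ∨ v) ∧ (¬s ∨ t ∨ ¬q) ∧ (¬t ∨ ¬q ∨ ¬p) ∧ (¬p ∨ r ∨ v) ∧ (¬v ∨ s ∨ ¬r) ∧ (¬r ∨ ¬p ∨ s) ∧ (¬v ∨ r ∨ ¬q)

UNSATISFIABLE

Branch on u: set u = True.
Branch on v: set v = True.
Branch on t: set t = True.
From the singleton clause (¬s), s = False.
From the singleton clause (p), p = True.
From the singleton clause (q), q = True.
That conflicts with the unit clause (¬q).
Undo t and try t = False.
From the singleton clause (¬s), s = False.
From the singleton clause (¬q), q = False.
From the singleton clause (¬p), p = False.
That conflicts with the unit clause (p).
Neither t = True nor t = False works.
Undo v and try v = False.
From the singleton clause (p), p = True.
From the singleton clause (¬r), r = False.
That conflicts with the unit clause (r).
Neither v = True nor v = False works.
Undo u and try u = False.
Branch on r: set r = False.
From the singleton clause (¬q), q = False.
From the singleton clause (¬p), p = False.
From the singleton clause (t), t = True.
From the singleton clause (¬v), v = False.
That conflicts with the unit clause (v).
Undo r and try r = True.
From the singleton clause (t), t = True.
That conflicts with the unit clause (¬t).
Neither r = True nor r = False works.
Neither u = True nor u = False works.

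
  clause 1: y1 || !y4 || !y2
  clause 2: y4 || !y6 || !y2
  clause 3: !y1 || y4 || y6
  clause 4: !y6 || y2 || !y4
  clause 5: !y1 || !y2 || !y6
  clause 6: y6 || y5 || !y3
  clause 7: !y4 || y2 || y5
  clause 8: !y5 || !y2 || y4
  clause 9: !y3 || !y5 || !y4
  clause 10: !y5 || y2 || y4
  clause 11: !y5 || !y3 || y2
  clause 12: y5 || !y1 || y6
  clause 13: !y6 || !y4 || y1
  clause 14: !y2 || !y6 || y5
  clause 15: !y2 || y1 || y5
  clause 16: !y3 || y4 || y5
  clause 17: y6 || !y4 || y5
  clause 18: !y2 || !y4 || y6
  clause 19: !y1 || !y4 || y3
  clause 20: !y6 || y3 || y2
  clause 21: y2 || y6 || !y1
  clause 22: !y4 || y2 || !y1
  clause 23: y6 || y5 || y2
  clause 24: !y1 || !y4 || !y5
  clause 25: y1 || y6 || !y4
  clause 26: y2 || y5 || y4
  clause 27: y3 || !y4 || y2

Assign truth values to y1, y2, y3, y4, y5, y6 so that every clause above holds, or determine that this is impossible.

UNSATISFIABLE

Case y1 = true:
Case y4 = true:
From the singleton clause (y3), y3 = true.
From the singleton clause (!y5), y5 = false.
From the singleton clause (y6), y6 = true.
From the singleton clause (y2), y2 = true.
But (!y2) is also a unit clause — contradiction.
Backtrack on y4: now try y4 = false.
From the singleton clause (y6), y6 = true.
From the singleton clause (!y2), y2 = false.
From the singleton clause (!y5), y5 = false.
But (y5) is also a unit clause — contradiction.
Either choice for y4 ends in contradiction.
Backtrack on y1: now try y1 = false.
Case y4 = false:
Case y6 = false:
Case y5 = true:
From the singleton clause (!y2), y2 = false.
But (y2) is also a unit clause — contradiction.
Backtrack on y5: now try y5 = false.
From the singleton clause (!y3), y3 = false.
From the singleton clause (!y2), y2 = false.
But (y2) is also a unit clause — contradiction.
Either choice for y5 ends in contradiction.
Backtrack on y6: now try y6 = true.
From the singleton clause (!y2), y2 = false.
From the singleton clause (!y5), y5 = false.
But (y5) is also a unit clause — contradiction.
Either choice for y6 ends in contradiction.
Backtrack on y4: now try y4 = true.
From the singleton clause (!y2), y2 = false.
From the singleton clause (!y6), y6 = false.
But (y6) is also a unit clause — contradiction.
Either choice for y4 ends in contradiction.
Either choice for y1 ends in contradiction.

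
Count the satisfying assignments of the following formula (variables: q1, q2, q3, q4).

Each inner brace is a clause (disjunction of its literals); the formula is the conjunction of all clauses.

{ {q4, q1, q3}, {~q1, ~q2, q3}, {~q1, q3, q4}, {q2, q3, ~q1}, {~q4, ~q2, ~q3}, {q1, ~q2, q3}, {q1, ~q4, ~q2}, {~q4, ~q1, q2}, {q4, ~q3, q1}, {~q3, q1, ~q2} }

There are 2^4 = 16 truth assignments over (q1, q2, q3, q4).
Check each against the 10 clauses (columns in the order q1, q2, q3, q4):
  F F F F  ✗ fails (q4 | q1 | q3)
  F F F T  ✓ satisfies all
  F F T F  ✗ fails (q4 | ~q3 | q1)
  F F T T  ✓ satisfies all
  F T F F  ✗ fails (q4 | q1 | q3)
  F T F T  ✗ fails (q1 | ~q2 | q3)
  F T T F  ✗ fails (q4 | ~q3 | q1)
  F T T T  ✗ fails (~q4 | ~q2 | ~q3)
  T F F F  ✗ fails (~q1 | q3 | q4)
  T F F T  ✗ fails (q2 | q3 | ~q1)
  T F T F  ✓ satisfies all
  T F T T  ✗ fails (~q4 | ~q1 | q2)
  T T F F  ✗ fails (~q1 | ~q2 | q3)
  T T F T  ✗ fails (~q1 | ~q2 | q3)
  T T T F  ✓ satisfies all
  T T T T  ✗ fails (~q4 | ~q2 | ~q3)
4 of the 16 rows are models.

4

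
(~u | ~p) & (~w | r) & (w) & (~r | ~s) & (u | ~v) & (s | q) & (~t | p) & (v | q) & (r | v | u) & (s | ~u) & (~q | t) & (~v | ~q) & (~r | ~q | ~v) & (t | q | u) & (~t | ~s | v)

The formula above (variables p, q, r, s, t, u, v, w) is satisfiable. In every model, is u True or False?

Suppose u = 1.
The clause (~p) is unit, so p = 0.
The clause (w) is unit, so w = 1.
The clause (r) is unit, so r = 1.
The clause (~s) is unit, so s = 0.
Now (s) is unsatisfied and unit — conflict.
So every satisfying assignment has u = False.

False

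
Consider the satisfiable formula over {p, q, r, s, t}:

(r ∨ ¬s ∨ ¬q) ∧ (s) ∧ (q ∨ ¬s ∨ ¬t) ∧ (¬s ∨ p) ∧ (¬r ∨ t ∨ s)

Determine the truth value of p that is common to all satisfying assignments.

Suppose p = False.
The clause (s) is unit, so s = True.
Now (¬s) is unsatisfied and unit — conflict.
So every satisfying assignment has p = True.

True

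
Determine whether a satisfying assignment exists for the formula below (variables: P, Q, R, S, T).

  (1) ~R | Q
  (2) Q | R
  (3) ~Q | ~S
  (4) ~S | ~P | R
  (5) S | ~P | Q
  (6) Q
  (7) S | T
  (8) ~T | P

Satisfiable

The clause (Q) is unit, so Q = 1.
The clause (~S) is unit, so S = 0.
The clause (T) is unit, so T = 1.
The clause (P) is unit, so P = 1.
No clause remains; R is free.
A satisfying assignment: P: 1, Q: 1, R: 0, S: 0, T: 1.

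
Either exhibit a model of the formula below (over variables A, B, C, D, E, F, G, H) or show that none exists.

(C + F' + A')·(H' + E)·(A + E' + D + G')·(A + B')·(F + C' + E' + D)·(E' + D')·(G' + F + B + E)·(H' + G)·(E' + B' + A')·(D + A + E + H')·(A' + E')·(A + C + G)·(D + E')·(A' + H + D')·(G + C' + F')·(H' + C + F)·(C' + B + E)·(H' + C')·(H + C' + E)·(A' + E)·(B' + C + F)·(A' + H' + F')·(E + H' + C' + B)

A: 0; B: 0; C: 0; D: 1; E: 0; F: 1; G: 1; H: 0

Try H = 0.
Try A = 0.
The clause (B') is unit, so B = 0.
Try E = 0.
The clause (C') is unit, so C = 0.
The clause (G) is unit, so G = 1.
The clause (F) is unit, so F = 1.
No clause remains; D is free.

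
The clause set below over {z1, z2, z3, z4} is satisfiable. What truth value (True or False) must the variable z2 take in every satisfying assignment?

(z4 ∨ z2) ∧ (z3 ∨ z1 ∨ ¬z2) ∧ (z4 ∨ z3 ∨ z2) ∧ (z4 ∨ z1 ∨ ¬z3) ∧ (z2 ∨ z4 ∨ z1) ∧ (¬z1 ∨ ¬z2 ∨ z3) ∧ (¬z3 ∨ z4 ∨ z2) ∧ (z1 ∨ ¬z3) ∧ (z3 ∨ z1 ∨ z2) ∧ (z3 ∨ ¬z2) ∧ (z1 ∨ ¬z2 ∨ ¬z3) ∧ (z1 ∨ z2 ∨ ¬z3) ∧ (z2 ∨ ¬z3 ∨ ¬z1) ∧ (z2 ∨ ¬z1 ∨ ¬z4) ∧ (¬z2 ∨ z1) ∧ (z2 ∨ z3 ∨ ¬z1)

Suppose z2 = False.
From the singleton clause (z4), z4 = True.
From the singleton clause (¬z1), z1 = False.
From the singleton clause (¬z3), z3 = False.
But (z3) is also a unit clause — contradiction.
So every satisfying assignment has z2 = True.

True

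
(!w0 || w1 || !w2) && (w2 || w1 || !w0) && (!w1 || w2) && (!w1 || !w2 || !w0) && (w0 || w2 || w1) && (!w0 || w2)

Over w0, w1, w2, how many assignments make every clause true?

2

There are 2^3 = 8 truth assignments over (w0, w1, w2).
Split on w1. With w1 = true, the clauses containing w1 are satisfied and !w1 drops from the rest; 1 of the 2^2 = 4 assignments to the other variables satisfy what remains.
With w1 = false, by the same count on the reduced clause set, 1 assignment works.
(One model: w0=F, w1=F, w2=T.)
Total: 1 + 1 = 2.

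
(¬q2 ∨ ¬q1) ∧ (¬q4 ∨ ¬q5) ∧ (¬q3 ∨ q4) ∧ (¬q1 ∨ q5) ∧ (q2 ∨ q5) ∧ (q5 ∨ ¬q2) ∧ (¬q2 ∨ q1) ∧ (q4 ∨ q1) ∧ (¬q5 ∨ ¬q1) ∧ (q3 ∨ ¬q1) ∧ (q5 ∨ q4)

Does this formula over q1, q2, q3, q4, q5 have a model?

Unsatisfiable

Branch on q2: set q2 = False.
From the singleton clause (q5), q5 = True.
From the singleton clause (¬q4), q4 = False.
From the singleton clause (¬q3), q3 = False.
From the singleton clause (q1), q1 = True.
But (¬q1) is also a unit clause — contradiction.
Backtrack on q2: now try q2 = True.
From the singleton clause (¬q1), q1 = False.
But (q1) is also a unit clause — contradiction.
Both values of q2 lead to a conflict.
No assignment satisfies every clause.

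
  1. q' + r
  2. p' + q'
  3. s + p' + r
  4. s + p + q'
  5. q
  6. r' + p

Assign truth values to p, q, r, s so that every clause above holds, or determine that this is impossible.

Unit clause (q) forces q = 1.
Unit clause (r) forces r = 1.
Unit clause (p') forces p = 0.
That conflicts with the unit clause (p).

UNSATISFIABLE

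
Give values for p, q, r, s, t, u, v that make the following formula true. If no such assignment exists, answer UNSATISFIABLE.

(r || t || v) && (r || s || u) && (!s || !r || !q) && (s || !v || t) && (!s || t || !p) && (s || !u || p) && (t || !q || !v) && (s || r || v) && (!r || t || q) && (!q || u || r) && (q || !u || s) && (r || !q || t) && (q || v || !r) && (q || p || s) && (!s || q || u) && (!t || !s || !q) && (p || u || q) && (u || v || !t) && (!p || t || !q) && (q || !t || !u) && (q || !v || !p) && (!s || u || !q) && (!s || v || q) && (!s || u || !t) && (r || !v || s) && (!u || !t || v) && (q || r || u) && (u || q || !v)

p: true; q: true; r: true; s: false; t: true; u: false; v: true

Case r = true:
Case s = false:
Case v = true:
(t) alone gives t = true.
Case u = false:
(q) alone gives q = true.
All clauses hold; p can take either value.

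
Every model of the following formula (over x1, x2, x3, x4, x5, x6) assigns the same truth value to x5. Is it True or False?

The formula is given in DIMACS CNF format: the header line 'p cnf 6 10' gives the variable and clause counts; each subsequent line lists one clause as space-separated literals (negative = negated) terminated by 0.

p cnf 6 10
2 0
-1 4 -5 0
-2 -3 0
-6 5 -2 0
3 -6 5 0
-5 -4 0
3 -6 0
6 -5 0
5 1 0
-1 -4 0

False

Suppose x5 = True.
Unit clause (x2) forces x2 = True.
Unit clause (¬x3) forces x3 = False.
Unit clause (¬x4) forces x4 = False.
Unit clause (¬x1) forces x1 = False.
Unit clause (¬x6) forces x6 = False.
That conflicts with the unit clause (x6).
So every satisfying assignment has x5 = False.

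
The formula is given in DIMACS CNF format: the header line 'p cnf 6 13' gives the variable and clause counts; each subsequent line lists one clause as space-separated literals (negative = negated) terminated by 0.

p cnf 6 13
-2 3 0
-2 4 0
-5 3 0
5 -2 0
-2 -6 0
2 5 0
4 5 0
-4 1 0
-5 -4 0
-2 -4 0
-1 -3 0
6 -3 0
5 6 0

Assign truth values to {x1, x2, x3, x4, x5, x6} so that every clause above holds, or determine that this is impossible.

x1: False, x2: False, x3: True, x4: False, x5: True, x6: True

Case x2 = False:
From the singleton clause (x5), x5 = True.
From the singleton clause (x3), x3 = True.
From the singleton clause (¬x4), x4 = False.
From the singleton clause (¬x1), x1 = False.
From the singleton clause (x6), x6 = True.
All clauses are satisfied.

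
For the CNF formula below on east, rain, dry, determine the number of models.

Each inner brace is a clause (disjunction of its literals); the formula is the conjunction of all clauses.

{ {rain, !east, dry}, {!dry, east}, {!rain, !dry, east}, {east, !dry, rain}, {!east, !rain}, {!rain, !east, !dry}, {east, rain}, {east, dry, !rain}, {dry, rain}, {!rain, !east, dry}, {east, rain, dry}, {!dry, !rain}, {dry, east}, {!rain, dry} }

1

There are 2^3 = 8 truth assignments over (east, rain, dry).
Check each against the 14 clauses (columns in the order east, rain, dry):
  F F F  ✗ fails (east || rain)
  F F T  ✗ fails (!dry || east)
  F T F  ✗ fails (east || dry || !rain)
  F T T  ✗ fails (!dry || east)
  T F F  ✗ fails (rain || !east || dry)
  T F T  ✓ satisfies all
  T T F  ✗ fails (!east || !rain)
  T T T  ✗ fails (!east || !rain)
1 of the 8 rows is a model.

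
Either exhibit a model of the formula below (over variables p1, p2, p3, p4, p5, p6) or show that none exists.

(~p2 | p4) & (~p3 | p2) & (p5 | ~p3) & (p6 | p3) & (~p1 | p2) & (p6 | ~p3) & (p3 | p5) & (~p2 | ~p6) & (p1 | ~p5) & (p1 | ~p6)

Branch on p2: set p2 = 0.
From the singleton clause (~p3), p3 = 0.
From the singleton clause (p6), p6 = 1.
From the singleton clause (~p1), p1 = 0.
But (p1) is also a unit clause — contradiction.
Backtrack on p2: now try p2 = 1.
From the singleton clause (p4), p4 = 1.
From the singleton clause (~p6), p6 = 0.
From the singleton clause (p3), p3 = 1.
But (~p3) is also a unit clause — contradiction.
Either choice for p2 ends in contradiction.

UNSATISFIABLE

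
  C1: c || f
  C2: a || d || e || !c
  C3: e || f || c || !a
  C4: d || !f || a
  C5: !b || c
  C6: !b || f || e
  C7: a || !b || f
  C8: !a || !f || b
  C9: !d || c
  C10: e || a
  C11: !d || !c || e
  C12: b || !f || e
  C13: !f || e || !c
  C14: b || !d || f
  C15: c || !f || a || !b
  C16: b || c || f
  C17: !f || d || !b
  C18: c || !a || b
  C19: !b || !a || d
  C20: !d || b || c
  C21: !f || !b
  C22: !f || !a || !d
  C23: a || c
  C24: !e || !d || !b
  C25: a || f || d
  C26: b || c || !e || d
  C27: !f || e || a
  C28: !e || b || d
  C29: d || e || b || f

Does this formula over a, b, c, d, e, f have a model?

Try c = true.
Try e = true.
Try f = true.
The clause (!b) is unit, so b = false.
The clause (!a) is unit, so a = false.
The clause (d) is unit, so d = true.
All clauses are satisfied.
A satisfying assignment: a=false, b=false, c=true, d=true, e=true, f=true.

Yes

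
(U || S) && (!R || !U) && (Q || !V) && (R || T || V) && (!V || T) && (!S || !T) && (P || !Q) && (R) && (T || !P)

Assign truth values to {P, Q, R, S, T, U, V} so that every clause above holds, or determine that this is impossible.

From the singleton clause (R), R = true.
From the singleton clause (!U), U = false.
From the singleton clause (S), S = true.
From the singleton clause (!T), T = false.
From the singleton clause (!V), V = false.
From the singleton clause (!P), P = false.
From the singleton clause (!Q), Q = false.
This assignment satisfies each clause.

P=false,  Q=false,  R=true,  S=true,  T=false,  U=false,  V=false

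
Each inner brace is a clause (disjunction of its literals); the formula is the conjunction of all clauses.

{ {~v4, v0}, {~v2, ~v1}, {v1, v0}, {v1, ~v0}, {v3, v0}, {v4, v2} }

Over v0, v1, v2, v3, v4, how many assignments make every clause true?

There are 2^5 = 32 truth assignments over (v0, v1, v2, v3, v4).
Split on v2. With v2 = 1, the clauses containing v2 are satisfied and ~v2 drops from the rest; 0 of the 2^4 = 16 assignments to the other variables satisfy what remains.
With v2 = 0, by the same count on the reduced clause set, 2 assignments work.
(One model: v0=T, v1=T, v2=F, v3=F, v4=T.)
Total: 0 + 2 = 2.

2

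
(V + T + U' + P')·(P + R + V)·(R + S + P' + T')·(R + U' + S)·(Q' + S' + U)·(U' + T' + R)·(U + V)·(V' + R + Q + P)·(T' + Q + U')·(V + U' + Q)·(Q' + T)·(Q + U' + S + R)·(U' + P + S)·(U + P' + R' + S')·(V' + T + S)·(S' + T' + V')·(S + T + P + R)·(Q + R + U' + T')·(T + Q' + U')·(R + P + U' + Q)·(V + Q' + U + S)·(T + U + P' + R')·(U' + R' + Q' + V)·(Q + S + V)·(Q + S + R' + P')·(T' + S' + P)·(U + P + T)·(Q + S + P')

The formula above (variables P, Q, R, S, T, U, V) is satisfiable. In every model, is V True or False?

Suppose V = 0.
(U) alone gives U = 1.
(Q) alone gives Q = 1.
(T) alone gives T = 1.
(R) alone gives R = 1.
That conflicts with the unit clause (R').
So every satisfying assignment has V = True.

True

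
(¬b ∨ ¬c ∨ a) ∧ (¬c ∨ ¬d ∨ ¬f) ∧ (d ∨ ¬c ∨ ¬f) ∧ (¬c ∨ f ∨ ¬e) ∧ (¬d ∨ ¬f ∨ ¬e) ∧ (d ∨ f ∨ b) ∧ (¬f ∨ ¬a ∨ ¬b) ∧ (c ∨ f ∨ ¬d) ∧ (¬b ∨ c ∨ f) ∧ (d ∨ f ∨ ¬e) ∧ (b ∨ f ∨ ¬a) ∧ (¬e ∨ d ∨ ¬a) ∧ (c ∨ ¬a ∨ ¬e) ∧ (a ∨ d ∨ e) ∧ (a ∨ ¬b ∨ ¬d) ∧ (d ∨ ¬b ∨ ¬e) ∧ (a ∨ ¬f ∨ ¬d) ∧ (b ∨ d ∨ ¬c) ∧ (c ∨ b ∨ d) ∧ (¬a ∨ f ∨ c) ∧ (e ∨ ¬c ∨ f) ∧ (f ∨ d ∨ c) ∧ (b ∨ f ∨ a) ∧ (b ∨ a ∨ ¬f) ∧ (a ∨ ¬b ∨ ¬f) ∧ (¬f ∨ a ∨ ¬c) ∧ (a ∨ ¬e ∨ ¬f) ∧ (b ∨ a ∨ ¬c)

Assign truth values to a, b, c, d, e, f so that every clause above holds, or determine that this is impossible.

a ↦ True,  b ↦ False,  c ↦ False,  d ↦ True,  e ↦ False,  f ↦ True

Suppose b = False.
Suppose d = True.
Suppose c = False.
(f) alone gives f = True.
(¬e) alone gives e = False.
(a) alone gives a = True.
This assignment satisfies each clause.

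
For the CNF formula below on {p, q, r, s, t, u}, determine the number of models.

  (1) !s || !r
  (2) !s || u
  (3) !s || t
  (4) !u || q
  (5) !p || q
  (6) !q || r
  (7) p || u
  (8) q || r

There are 2^6 = 64 truth assignments over (p, q, r, s, t, u).
Split on q. With q = true, the clauses containing q are satisfied and !q drops from the rest; 6 of the 2^5 = 32 assignments to the other variables satisfy what remains.
With q = false, by the same count on the reduced clause set, 0 assignments work.
(One model: p=F, q=T, r=T, s=F, t=F, u=T.)
Total: 6 + 0 = 6.

6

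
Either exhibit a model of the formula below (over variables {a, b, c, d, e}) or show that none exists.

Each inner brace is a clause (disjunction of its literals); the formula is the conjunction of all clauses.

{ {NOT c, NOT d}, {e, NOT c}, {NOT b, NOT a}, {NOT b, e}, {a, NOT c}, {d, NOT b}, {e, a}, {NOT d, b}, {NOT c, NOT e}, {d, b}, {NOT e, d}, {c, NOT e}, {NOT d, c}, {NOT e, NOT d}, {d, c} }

Try c = false.
Unit clause (NOT e) forces e = false.
Unit clause (NOT b) forces b = false.
Unit clause (a) forces a = true.
Unit clause (NOT d) forces d = false.
That conflicts with the unit clause (d).
Backtrack on c: now try c = true.
Unit clause (NOT d) forces d = false.
Unit clause (e) forces e = true.
That conflicts with the unit clause (NOT e).
Both values of c lead to a conflict.

UNSATISFIABLE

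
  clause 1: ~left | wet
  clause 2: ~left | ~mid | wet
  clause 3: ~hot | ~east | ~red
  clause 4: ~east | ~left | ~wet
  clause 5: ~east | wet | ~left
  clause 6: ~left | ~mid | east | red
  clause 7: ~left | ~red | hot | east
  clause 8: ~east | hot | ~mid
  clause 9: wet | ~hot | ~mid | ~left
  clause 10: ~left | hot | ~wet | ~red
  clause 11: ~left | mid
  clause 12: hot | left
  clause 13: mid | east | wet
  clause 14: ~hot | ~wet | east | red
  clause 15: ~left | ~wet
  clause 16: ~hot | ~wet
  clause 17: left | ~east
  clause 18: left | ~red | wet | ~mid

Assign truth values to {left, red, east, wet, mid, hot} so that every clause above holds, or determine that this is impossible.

left ↦ 0; red ↦ 0; east ↦ 0; wet ↦ 0; mid ↦ 1; hot ↦ 1

Suppose left = 0.
From the singleton clause (hot), hot = 1.
From the singleton clause (~wet), wet = 0.
From the singleton clause (~east), east = 0.
From the singleton clause (mid), mid = 1.
From the singleton clause (~red), red = 0.
This assignment satisfies each clause.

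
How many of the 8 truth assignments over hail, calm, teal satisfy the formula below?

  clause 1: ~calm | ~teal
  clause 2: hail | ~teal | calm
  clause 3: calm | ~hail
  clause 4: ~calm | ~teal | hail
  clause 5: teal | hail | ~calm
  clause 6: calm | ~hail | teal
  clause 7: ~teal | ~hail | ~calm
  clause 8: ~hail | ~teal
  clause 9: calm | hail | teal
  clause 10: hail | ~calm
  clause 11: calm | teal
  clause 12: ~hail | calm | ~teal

There are 2^3 = 8 truth assignments over (hail, calm, teal).
Split on hail. With hail = 1, the clauses containing hail are satisfied and ~hail drops from the rest; 1 of the 2^2 = 4 assignments to the other variables satisfy what remains.
With hail = 0, by the same count on the reduced clause set, 0 assignments work.
Total: 1 + 0 = 1.

1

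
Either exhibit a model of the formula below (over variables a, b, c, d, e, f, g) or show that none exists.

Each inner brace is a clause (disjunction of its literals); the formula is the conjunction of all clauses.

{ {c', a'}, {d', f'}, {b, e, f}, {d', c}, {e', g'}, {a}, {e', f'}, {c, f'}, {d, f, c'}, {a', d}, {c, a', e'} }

UNSATISFIABLE

Unit clause (a) forces a = 1.
Unit clause (c') forces c = 0.
Unit clause (d') forces d = 0.
Now (d) is unsatisfied and unit — conflict.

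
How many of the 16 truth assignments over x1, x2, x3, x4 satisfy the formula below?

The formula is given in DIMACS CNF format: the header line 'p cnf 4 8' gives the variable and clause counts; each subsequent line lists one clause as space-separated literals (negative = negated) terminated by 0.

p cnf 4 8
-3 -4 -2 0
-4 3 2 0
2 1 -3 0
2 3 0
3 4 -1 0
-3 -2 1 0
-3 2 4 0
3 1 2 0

5

There are 2^4 = 16 truth assignments over (x1, x2, x3, x4).
Check each against the 8 clauses (columns in the order x1, x2, x3, x4):
  F F F F  ✗ fails (x2 ∨ x3)
  F F F T  ✗ fails (¬x4 ∨ x3 ∨ x2)
  F F T F  ✗ fails (x2 ∨ x1 ∨ ¬x3)
  F F T T  ✗ fails (x2 ∨ x1 ∨ ¬x3)
  F T F F  ✓ satisfies all
  F T F T  ✓ satisfies all
  F T T F  ✗ fails (¬x3 ∨ ¬x2 ∨ x1)
  F T T T  ✗ fails (¬x3 ∨ ¬x4 ∨ ¬x2)
  T F F F  ✗ fails (x2 ∨ x3)
  T F F T  ✗ fails (¬x4 ∨ x3 ∨ x2)
  T F T F  ✗ fails (¬x3 ∨ x2 ∨ x4)
  T F T T  ✓ satisfies all
  T T F F  ✗ fails (x3 ∨ x4 ∨ ¬x1)
  T T F T  ✓ satisfies all
  T T T F  ✓ satisfies all
  T T T T  ✗ fails (¬x3 ∨ ¬x4 ∨ ¬x2)
5 of the 16 rows are models.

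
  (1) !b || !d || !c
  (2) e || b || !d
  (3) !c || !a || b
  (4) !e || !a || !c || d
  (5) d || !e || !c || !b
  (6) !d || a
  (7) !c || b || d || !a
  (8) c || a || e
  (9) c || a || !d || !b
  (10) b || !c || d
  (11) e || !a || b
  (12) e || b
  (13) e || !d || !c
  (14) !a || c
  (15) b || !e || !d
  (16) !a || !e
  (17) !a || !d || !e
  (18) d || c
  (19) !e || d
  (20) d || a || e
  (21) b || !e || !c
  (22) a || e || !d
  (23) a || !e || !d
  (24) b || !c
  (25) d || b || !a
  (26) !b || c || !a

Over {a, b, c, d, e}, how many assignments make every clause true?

There are 2^5 = 32 truth assignments over (a, b, c, d, e).
Split on e. With e = true, the clauses containing e are satisfied and !e drops from the rest; 0 of the 2^4 = 16 assignments to the other variables satisfy what remains.
With e = false, by the same count on the reduced clause set, 1 assignment works.
(One model: a=T, b=T, c=T, d=F, e=F.)
Total: 0 + 1 = 1.

1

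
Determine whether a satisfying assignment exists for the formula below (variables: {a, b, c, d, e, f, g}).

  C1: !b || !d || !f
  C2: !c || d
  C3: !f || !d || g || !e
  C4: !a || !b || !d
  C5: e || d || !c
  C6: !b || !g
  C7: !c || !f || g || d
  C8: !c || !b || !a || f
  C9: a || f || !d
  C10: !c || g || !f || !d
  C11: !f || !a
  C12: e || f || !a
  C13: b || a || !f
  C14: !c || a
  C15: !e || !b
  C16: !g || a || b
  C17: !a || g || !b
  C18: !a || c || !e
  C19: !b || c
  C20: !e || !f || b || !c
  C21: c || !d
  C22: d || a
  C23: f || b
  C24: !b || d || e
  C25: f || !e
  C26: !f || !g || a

Branch on c: set c = false.
From the singleton clause (!b), b = false.
From the singleton clause (!d), d = false.
From the singleton clause (a), a = true.
From the singleton clause (!f), f = false.
That conflicts with the unit clause (f).
Backtrack on c: now try c = true.
From the singleton clause (d), d = true.
From the singleton clause (a), a = true.
From the singleton clause (!b), b = false.
From the singleton clause (!f), f = false.
That conflicts with the unit clause (f).
Both values of c lead to a conflict.
No assignment satisfies every clause.

No, unsatisfiable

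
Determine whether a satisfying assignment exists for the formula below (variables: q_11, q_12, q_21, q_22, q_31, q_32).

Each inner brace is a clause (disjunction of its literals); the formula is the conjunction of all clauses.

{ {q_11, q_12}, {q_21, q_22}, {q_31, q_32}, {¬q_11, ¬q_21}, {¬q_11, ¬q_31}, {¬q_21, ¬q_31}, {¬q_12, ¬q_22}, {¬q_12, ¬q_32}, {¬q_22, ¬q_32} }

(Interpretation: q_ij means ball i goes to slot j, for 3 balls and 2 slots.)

No

Case q_11 = True:
(¬q_21) alone gives q_21 = False.
(q_22) alone gives q_22 = True.
(¬q_31) alone gives q_31 = False.
(q_32) alone gives q_32 = True.
Now (¬q_32) is unsatisfied and unit — conflict.
Undo q_11 and try q_11 = False.
(q_12) alone gives q_12 = True.
(¬q_22) alone gives q_22 = False.
(q_21) alone gives q_21 = True.
(¬q_31) alone gives q_31 = False.
(q_32) alone gives q_32 = True.
Now (¬q_32) is unsatisfied and unit — conflict.
Both values of q_11 lead to a conflict.
No assignment satisfies every clause.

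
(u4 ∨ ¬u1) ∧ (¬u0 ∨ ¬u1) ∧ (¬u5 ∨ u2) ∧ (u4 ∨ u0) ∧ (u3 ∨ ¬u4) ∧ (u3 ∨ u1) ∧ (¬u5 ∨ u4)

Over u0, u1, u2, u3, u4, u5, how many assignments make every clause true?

There are 2^6 = 64 truth assignments over (u0, u1, u2, u3, u4, u5).
Split on u0. With u0 = True, the clauses containing u0 are satisfied and ¬u0 drops from the rest; 5 of the 2^5 = 32 assignments to the other variables satisfy what remains.
With u0 = False, by the same count on the reduced clause set, 6 assignments work.
Total: 5 + 6 = 11.

11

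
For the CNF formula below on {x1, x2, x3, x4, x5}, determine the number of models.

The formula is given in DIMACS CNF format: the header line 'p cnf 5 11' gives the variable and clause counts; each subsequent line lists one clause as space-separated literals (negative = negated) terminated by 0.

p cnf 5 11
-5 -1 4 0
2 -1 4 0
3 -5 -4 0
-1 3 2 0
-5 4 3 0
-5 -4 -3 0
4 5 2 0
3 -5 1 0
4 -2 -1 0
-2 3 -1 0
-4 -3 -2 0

8

There are 2^5 = 32 truth assignments over (x1, x2, x3, x4, x5).
Split on x2. With x2 = True, the clauses containing x2 are satisfied and ¬x2 drops from the rest; 4 of the 2^4 = 16 assignments to the other variables satisfy what remains.
With x2 = False, by the same count on the reduced clause set, 4 assignments work.
(One model: x1=F, x2=F, x3=F, x4=T, x5=F.)
Total: 4 + 4 = 8.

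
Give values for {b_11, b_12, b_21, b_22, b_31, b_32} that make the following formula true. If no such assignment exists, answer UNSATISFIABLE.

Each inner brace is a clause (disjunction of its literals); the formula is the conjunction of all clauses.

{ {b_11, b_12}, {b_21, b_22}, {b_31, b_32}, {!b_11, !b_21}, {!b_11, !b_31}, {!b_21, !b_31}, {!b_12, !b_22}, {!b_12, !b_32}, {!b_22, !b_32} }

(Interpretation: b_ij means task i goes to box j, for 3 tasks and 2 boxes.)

Case b_11 = true:
From the singleton clause (!b_21), b_21 = false.
From the singleton clause (b_22), b_22 = true.
From the singleton clause (!b_31), b_31 = false.
From the singleton clause (b_32), b_32 = true.
That conflicts with the unit clause (!b_32).
Undo b_11 and try b_11 = false.
From the singleton clause (b_12), b_12 = true.
From the singleton clause (!b_22), b_22 = false.
From the singleton clause (b_21), b_21 = true.
From the singleton clause (!b_31), b_31 = false.
From the singleton clause (b_32), b_32 = true.
That conflicts with the unit clause (!b_32).
Both values of b_11 lead to a conflict.

UNSATISFIABLE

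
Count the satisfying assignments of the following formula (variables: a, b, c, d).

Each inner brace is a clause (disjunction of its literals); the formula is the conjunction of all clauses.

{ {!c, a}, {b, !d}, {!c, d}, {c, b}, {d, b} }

There are 2^4 = 16 truth assignments over (a, b, c, d).
Split on b. With b = true, the clauses containing b are satisfied and !b drops from the rest; 5 of the 2^3 = 8 assignments to the other variables satisfy what remains.
With b = false, by the same count on the reduced clause set, 0 assignments work.
Total: 5 + 0 = 5.

5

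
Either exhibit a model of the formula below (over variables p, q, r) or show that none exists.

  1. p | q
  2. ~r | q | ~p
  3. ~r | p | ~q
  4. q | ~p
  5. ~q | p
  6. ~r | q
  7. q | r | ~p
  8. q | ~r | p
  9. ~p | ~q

UNSATISFIABLE

Branch on p: set p = 1.
Unit clause (q) forces q = 1.
Now (~q) is unsatisfied and unit — conflict.
That branch fails; take p = 0 instead.
Unit clause (q) forces q = 1.
Now (~q) is unsatisfied and unit — conflict.
Both values of p lead to a conflict.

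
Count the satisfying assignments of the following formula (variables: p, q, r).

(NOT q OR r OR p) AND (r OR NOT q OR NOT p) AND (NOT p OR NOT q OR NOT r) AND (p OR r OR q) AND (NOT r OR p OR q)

There are 2^3 = 8 truth assignments over (p, q, r).
Check each against the 5 clauses (columns in the order p, q, r):
  F F F  ✗ fails (p OR r OR q)
  F F T  ✗ fails (NOT r OR p OR q)
  F T F  ✗ fails (NOT q OR r OR p)
  F T T  ✓ satisfies all
  T F F  ✓ satisfies all
  T F T  ✓ satisfies all
  T T F  ✗ fails (r OR NOT q OR NOT p)
  T T T  ✗ fails (NOT p OR NOT q OR NOT r)
3 of the 8 rows are models.

3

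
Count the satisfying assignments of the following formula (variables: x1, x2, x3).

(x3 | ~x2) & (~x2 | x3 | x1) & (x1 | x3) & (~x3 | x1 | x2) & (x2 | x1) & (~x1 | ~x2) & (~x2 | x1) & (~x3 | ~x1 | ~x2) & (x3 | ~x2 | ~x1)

2

There are 2^3 = 8 truth assignments over (x1, x2, x3).
Check each against the 9 clauses (columns in the order x1, x2, x3):
  F F F  ✗ fails (x1 | x3)
  F F T  ✗ fails (~x3 | x1 | x2)
  F T F  ✗ fails (x3 | ~x2)
  F T T  ✗ fails (~x2 | x1)
  T F F  ✓ satisfies all
  T F T  ✓ satisfies all
  T T F  ✗ fails (x3 | ~x2)
  T T T  ✗ fails (~x1 | ~x2)
2 of the 8 rows are models.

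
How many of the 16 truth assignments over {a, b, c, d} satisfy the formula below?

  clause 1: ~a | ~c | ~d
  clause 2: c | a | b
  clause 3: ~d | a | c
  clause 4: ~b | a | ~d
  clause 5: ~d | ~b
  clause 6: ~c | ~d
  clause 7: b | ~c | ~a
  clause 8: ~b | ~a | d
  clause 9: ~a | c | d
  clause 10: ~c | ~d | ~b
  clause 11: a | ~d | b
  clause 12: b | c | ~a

3

There are 2^4 = 16 truth assignments over (a, b, c, d).
Split on c. With c = 1, the clauses containing c are satisfied and ~c drops from the rest; 2 of the 2^3 = 8 assignments to the other variables satisfy what remains.
With c = 0, by the same count on the reduced clause set, 1 assignment works.
(One model: a=F, b=F, c=T, d=F.)
Total: 2 + 1 = 3.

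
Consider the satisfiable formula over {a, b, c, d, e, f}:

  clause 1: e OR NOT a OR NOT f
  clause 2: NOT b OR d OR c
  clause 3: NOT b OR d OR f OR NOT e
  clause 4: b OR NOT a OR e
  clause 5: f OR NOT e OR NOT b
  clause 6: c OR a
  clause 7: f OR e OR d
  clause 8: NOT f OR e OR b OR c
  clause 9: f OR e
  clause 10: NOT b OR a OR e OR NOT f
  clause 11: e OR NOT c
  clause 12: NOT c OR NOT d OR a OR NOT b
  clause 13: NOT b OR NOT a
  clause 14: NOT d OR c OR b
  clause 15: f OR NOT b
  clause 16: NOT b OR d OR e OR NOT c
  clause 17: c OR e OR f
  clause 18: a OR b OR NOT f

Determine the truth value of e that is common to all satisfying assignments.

True

Suppose e = false.
The clause (f) is unit, so f = true.
The clause (NOT a) is unit, so a = false.
The clause (c) is unit, so c = true.
But (NOT c) is also a unit clause — contradiction.
So every satisfying assignment has e = True.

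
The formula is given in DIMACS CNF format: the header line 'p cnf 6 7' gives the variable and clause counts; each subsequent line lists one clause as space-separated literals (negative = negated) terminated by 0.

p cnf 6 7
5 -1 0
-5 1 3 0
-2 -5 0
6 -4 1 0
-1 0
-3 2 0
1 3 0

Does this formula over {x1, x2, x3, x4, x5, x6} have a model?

(¬x1) alone gives x1 = False.
(x3) alone gives x3 = True.
(x2) alone gives x2 = True.
(¬x5) alone gives x5 = False.
Branch on x6: set x6 = True.
Every clause is now satisfied; x4 is unconstrained.
A satisfying assignment: x1 ↦ False,  x2 ↦ True,  x3 ↦ True,  x4 ↦ False,  x5 ↦ False,  x6 ↦ True.

Satisfiable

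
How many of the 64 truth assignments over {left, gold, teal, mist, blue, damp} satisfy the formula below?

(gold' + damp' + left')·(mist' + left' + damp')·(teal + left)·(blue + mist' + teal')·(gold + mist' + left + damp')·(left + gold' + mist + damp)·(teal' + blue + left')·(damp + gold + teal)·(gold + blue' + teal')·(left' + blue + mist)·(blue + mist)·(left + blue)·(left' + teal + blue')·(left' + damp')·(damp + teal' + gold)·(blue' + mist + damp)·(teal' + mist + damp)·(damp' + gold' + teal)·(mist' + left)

There are 2^6 = 64 truth assignments over (left, gold, teal, mist, blue, damp).
Split on left. With left = 1, the clauses containing left are satisfied and left' drops from the rest; 2 of the 2^5 = 32 assignments to the other variables satisfy what remains.
With left = 0, by the same count on the reduced clause set, 1 assignment works.
(One model: left=F, gold=T, teal=T, mist=F, blue=T, damp=T.)
Total: 2 + 1 = 3.

3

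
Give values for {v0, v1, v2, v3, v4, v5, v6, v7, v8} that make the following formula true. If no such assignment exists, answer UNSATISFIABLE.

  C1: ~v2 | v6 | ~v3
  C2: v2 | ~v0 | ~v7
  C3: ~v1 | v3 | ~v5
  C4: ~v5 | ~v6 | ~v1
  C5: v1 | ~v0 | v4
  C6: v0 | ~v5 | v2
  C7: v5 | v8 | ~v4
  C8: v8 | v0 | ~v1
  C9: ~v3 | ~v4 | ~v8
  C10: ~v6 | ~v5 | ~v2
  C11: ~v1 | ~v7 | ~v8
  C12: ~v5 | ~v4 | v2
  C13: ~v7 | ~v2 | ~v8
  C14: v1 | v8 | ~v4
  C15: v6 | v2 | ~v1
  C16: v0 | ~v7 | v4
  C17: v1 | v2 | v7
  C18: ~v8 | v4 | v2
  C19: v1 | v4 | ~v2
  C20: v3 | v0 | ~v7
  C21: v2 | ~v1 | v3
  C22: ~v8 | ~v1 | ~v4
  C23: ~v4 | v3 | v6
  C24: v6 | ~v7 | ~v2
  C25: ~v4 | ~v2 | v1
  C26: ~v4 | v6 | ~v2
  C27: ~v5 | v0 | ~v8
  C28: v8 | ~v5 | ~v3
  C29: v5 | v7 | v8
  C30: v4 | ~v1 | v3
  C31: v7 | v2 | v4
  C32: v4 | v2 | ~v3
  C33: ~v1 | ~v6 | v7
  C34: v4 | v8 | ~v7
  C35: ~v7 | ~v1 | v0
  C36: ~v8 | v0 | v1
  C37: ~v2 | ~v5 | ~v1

UNSATISFIABLE

Branch on v2: set v2 = 0.
Branch on v0: set v0 = 0.
Unit clause (~v5) forces v5 = 0.
Branch on v8: set v8 = 1.
Unit clause (v4) forces v4 = 1.
Unit clause (~v3) forces v3 = 0.
Unit clause (~v7) forces v7 = 0.
Unit clause (v1) forces v1 = 1.
But (~v1) is also a unit clause — contradiction.
That branch fails; take v8 = 0 instead.
Unit clause (~v4) forces v4 = 0.
Unit clause (~v1) forces v1 = 0.
Unit clause (~v7) forces v7 = 0.
But (v7) is also a unit clause — contradiction.
Both values of v8 lead to a conflict.
That branch fails; take v0 = 1 instead.
Unit clause (~v7) forces v7 = 0.
Unit clause (v1) forces v1 = 1.
Unit clause (v6) forces v6 = 1.
But (~v6) is also a unit clause — contradiction.
Both values of v0 lead to a conflict.
That branch fails; take v2 = 1 instead.
Branch on v6: set v6 = 1.
Unit clause (~v5) forces v5 = 0.
Branch on v8: set v8 = 1.
Unit clause (~v7) forces v7 = 0.
Unit clause (~v1) forces v1 = 0.
Unit clause (v4) forces v4 = 1.
But (~v4) is also a unit clause — contradiction.
That branch fails; take v8 = 0 instead.
Unit clause (~v4) forces v4 = 0.
Unit clause (v1) forces v1 = 1.
Unit clause (v0) forces v0 = 1.
Unit clause (v7) forces v7 = 1.
But (~v7) is also a unit clause — contradiction.
Both values of v8 lead to a conflict.
That branch fails; take v6 = 0 instead.
Unit clause (~v3) forces v3 = 0.
Unit clause (~v4) forces v4 = 0.
Unit clause (v1) forces v1 = 1.
But (~v1) is also a unit clause — contradiction.
Both values of v6 lead to a conflict.
Both values of v2 lead to a conflict.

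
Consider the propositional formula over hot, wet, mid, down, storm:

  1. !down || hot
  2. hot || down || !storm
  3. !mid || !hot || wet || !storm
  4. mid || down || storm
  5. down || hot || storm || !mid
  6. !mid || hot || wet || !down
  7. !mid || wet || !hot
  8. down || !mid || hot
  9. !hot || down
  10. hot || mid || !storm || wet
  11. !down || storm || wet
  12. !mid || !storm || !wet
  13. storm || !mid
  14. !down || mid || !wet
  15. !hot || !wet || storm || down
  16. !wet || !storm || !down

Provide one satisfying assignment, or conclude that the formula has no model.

hot: true,  wet: false,  mid: false,  down: true,  storm: true

Suppose down = true.
The clause (hot) is unit, so hot = true.
Suppose mid = false.
The clause (!wet) is unit, so wet = false.
The clause (storm) is unit, so storm = true.
This assignment satisfies each clause.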